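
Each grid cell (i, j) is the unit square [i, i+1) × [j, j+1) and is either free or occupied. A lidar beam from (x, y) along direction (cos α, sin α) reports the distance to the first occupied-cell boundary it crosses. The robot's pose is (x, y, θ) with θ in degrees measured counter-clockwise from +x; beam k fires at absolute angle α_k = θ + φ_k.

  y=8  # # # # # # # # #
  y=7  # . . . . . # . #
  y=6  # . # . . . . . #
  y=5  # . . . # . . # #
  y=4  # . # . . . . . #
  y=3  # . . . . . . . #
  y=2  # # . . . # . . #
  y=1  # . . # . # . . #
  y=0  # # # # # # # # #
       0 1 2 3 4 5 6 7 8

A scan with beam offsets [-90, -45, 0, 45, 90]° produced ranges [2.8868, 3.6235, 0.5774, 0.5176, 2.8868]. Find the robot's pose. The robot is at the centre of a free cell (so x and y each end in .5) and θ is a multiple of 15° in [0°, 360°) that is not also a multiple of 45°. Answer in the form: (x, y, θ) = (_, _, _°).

Enumerate (i+0.5, j+0.5, θ) over the 40 free cells and 16 admissible headings. For each, cast all 5 beams and compare to the given ranges.
  (4.5, 2.5, 345°): beam 1 = 1.5529 ≠ 2.8868 ✗
  (1.5, 3.5, 120°): beam 1 = 1.0000 ≠ 2.8868 ✗
  (4.5, 1.5, 105°): beam 1 = 0.5176 ≠ 2.8868 ✗
  (4.5, 3.5, 105°): beam 1 = 3.6235 ≠ 2.8868 ✗
  …
  (5.5, 3.5, 240°): r_1=2.8868, r_2=3.6235, r_3=0.5774, r_4=0.5176, r_5=2.8868 — all match ✓
Only this pose fits every beam.

(x, y, θ) = (5.5, 3.5, 240°)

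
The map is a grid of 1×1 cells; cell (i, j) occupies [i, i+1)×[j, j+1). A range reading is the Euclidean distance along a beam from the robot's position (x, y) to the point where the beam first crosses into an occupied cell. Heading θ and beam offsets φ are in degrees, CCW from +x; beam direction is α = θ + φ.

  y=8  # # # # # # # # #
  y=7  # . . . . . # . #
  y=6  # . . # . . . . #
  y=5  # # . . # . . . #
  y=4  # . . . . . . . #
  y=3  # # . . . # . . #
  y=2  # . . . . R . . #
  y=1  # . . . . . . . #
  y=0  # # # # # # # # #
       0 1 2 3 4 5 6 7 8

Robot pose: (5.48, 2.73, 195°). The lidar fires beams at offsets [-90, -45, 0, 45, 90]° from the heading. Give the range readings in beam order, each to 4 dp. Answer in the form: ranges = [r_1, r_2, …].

beam 1: φ=-90°, α=105°
  cosα=-0.2588 sinα=0.9659 | (5,2) | tMaxX 1.8546 tMaxY 0.2795 | tΔX 3.8637 tΔY 1.0353
    t=0.2795 [y] (5,3) — stop
  → r_1 = 0.2795
beam 2: φ=-45°, α=150°
  cosα=-0.8660 sinα=0.5000 | (5,2) | tMaxX 0.5543 tMaxY 0.5400 | tΔX 1.1547 tΔY 2.0000
    t=0.5400 [y] (5,3) — stop
  → r_2 = 0.5400
beam 3: φ=0°, α=195°
  cosα=-0.9659 sinα=-0.2588 | (5,2) | tMaxX 0.4969 tMaxY 2.8205 | tΔX 1.0353 tΔY 3.8637
    t=0.4969 [x] (4,2)
    t=1.5322 [x] (3,2)
    t=2.5675 [x] (2,2)
    t=2.8205 [y] (2,1)
    t=3.6028 [x] (1,1)
    t=4.6380 [x] (0,1) — stop
  → r_3 = 4.6380
beam 4: φ=45°, α=240°
  cosα=-0.5000 sinα=-0.8660 | (5,2) | tMaxX 0.9600 tMaxY 0.8429 | tΔX 2.0000 tΔY 1.1547
    t=0.8429 [y] (5,1)
    t=0.9600 [x] (4,1)
    t=1.9976 [y] (4,0) — stop
  → r_4 = 1.9976
beam 5: φ=90°, α=285°
  cosα=0.2588 sinα=-0.9659 | (5,2) | tMaxX 2.0091 tMaxY 0.7558 | tΔX 3.8637 tΔY 1.0353
    t=0.7558 [y] (5,1)
    t=1.7910 [y] (5,0) — stop
  → r_5 = 1.7910

ranges = [0.2795, 0.5400, 4.6380, 1.9976, 1.7910]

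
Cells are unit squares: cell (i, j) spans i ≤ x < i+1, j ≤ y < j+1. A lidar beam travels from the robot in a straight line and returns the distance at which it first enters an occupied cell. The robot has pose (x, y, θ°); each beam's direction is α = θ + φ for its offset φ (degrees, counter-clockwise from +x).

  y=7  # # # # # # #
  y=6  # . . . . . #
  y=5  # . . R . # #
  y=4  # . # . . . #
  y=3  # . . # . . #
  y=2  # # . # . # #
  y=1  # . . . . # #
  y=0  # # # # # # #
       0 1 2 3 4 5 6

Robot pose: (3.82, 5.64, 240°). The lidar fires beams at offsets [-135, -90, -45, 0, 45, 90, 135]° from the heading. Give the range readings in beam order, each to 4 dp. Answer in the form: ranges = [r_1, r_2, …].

beam 1: φ=-135°, α=105°
  d=(-0.2588,0.9659)  start (3,5)  tX=3.1682 tY=0.3727  stride 1/|dx|=3.8637 1/|dy|=1.0353
    cross y-line → (3,6), t=0.3727
    cross y-line → (3,7), t=1.4080 (wall)
  → r_1 = 1.4080
beam 2: φ=-90°, α=150°
  d=(-0.8660,0.5000)  start (3,5)  tX=0.9469 tY=0.7200  stride 1/|dx|=1.1547 1/|dy|=2.0000
    cross y-line → (3,6), t=0.7200
    cross x-line → (2,6), t=0.9469
    cross x-line → (1,6), t=2.1016
    cross y-line → (1,7), t=2.7200 (wall)
  → r_2 = 2.7200
beam 3: φ=-45°, α=195°
  d=(-0.9659,-0.2588)  start (3,5)  tX=0.8489 tY=2.4728  stride 1/|dx|=1.0353 1/|dy|=3.8637
    cross x-line → (2,5), t=0.8489
    cross x-line → (1,5), t=1.8842
    cross y-line → (1,4), t=2.4728
    cross x-line → (0,4), t=2.9195 (wall)
  → r_3 = 2.9195
beam 4: φ=0°, α=240°
  d=(-0.5000,-0.8660)  start (3,5)  tX=1.6400 tY=0.7390  stride 1/|dx|=2.0000 1/|dy|=1.1547
    cross y-line → (3,4), t=0.7390
    cross x-line → (2,4), t=1.6400 (wall)
  → r_4 = 1.6400
beam 5: φ=45°, α=285°
  d=(0.2588,-0.9659)  start (3,5)  tX=0.6955 tY=0.6626  stride 1/|dx|=3.8637 1/|dy|=1.0353
    cross y-line → (3,4), t=0.6626
    cross x-line → (4,4), t=0.6955
    cross y-line → (4,3), t=1.6979
    cross y-line → (4,2), t=2.7331
    cross y-line → (4,1), t=3.7684
    cross x-line → (5,1), t=4.5592 (wall)
  → r_5 = 4.5592
beam 6: φ=90°, α=330°
  d=(0.8660,-0.5000)  start (3,5)  tX=0.2078 tY=1.2800  stride 1/|dx|=1.1547 1/|dy|=2.0000
    cross x-line → (4,5), t=0.2078
    cross y-line → (4,4), t=1.2800
    cross x-line → (5,4), t=1.3625
    cross x-line → (6,4), t=2.5172 (wall)
  → r_6 = 2.5172
beam 7: φ=135°, α=15°
  d=(0.9659,0.2588)  start (3,5)  tX=0.1863 tY=1.3909  stride 1/|dx|=1.0353 1/|dy|=3.8637
    cross x-line → (4,5), t=0.1863
    cross x-line → (5,5), t=1.2216 (wall)
  → r_7 = 1.2216

ranges = [1.4080, 2.7200, 2.9195, 1.6400, 4.5592, 2.5172, 1.2216]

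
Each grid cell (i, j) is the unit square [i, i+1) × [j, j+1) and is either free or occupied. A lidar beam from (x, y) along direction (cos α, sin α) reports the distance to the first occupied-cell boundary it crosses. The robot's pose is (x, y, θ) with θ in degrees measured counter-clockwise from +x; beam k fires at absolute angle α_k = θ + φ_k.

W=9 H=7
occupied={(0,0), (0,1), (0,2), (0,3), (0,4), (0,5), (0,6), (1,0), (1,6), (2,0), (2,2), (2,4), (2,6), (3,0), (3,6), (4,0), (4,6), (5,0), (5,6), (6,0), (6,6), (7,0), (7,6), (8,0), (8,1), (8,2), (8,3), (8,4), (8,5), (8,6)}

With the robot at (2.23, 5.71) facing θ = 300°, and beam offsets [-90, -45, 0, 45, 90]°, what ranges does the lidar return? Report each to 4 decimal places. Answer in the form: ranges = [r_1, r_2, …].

ranges = [1.4203, 0.7350, 0.8198, 5.9735, 0.5800]

beam 1: φ=-90°, α=210°
  cosα=-0.8660 sinα=-0.5000 | (2,5) | tMaxX 0.2656 tMaxY 1.4200 | tΔX 1.1547 tΔY 2.0000
    t=0.2656 [x] (1,5)
    t=1.4200 [y] (1,4)
    t=1.4203 [x] (0,4) — stop
  → r_1 = 1.4203
beam 2: φ=-45°, α=255°
  cosα=-0.2588 sinα=-0.9659 | (2,5) | tMaxX 0.8887 tMaxY 0.7350 | tΔX 3.8637 tΔY 1.0353
    t=0.7350 [y] (2,4) — stop
  → r_2 = 0.7350
beam 3: φ=0°, α=300°
  cosα=0.5000 sinα=-0.8660 | (2,5) | tMaxX 1.5400 tMaxY 0.8198 | tΔX 2.0000 tΔY 1.1547
    t=0.8198 [y] (2,4) — stop
  → r_3 = 0.8198
beam 4: φ=45°, α=345°
  cosα=0.9659 sinα=-0.2588 | (2,5) | tMaxX 0.7972 tMaxY 2.7432 | tΔX 1.0353 tΔY 3.8637
    t=0.7972 [x] (3,5)
    t=1.8324 [x] (4,5)
    t=2.7432 [y] (4,4)
    t=2.8677 [x] (5,4)
    t=3.9030 [x] (6,4)
    t=4.9383 [x] (7,4)
    t=5.9735 [x] (8,4) — stop
  → r_4 = 5.9735
beam 5: φ=90°, α=30°
  cosα=0.8660 sinα=0.5000 | (2,5) | tMaxX 0.8891 tMaxY 0.5800 | tΔX 1.1547 tΔY 2.0000
    t=0.5800 [y] (2,6) — stop
  → r_5 = 0.5800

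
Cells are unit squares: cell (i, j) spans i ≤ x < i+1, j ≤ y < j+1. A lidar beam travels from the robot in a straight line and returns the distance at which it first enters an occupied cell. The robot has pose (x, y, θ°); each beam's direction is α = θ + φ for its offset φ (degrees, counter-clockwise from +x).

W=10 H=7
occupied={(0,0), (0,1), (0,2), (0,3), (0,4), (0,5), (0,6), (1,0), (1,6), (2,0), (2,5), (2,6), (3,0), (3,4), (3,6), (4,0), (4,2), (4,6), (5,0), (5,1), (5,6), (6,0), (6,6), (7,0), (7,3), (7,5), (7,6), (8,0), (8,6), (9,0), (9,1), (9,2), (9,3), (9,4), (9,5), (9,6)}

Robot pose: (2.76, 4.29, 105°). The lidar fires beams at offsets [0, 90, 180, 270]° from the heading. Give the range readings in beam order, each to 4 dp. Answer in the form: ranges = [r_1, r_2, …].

ranges = [0.7350, 1.8221, 3.4061, 0.2485]

beam 1: φ=0°, α=105°
  dir = (cos 105°, sin 105°) = (-0.2588, 0.9659); from cell (2,4)
  next x-line at t=2.9364, next y-line at t=0.7350; Δt_x=3.8637, Δt_y=1.0353
    y: enter (2,5) at t=0.7350 ← occupied
  → r_1 = 0.7350
beam 2: φ=90°, α=195°
  dir = (cos 195°, sin 195°) = (-0.9659, -0.2588); from cell (2,4)
  next x-line at t=0.7868, next y-line at t=1.1205; Δt_x=1.0353, Δt_y=3.8637
    x: enter (1,4) at t=0.7868
    y: enter (1,3) at t=1.1205
    x: enter (0,3) at t=1.8221 ← occupied
  → r_2 = 1.8221
beam 3: φ=180°, α=285°
  dir = (cos 285°, sin 285°) = (0.2588, -0.9659); from cell (2,4)
  next x-line at t=0.9273, next y-line at t=0.3002; Δt_x=3.8637, Δt_y=1.0353
    y: enter (2,3) at t=0.3002
    x: enter (3,3) at t=0.9273
    y: enter (3,2) at t=1.3355
    y: enter (3,1) at t=2.3708
    y: enter (3,0) at t=3.4061 ← occupied
  → r_3 = 3.4061
beam 4: φ=270°, α=15°
  dir = (cos 15°, sin 15°) = (0.9659, 0.2588); from cell (2,4)
  next x-line at t=0.2485, next y-line at t=2.7432; Δt_x=1.0353, Δt_y=3.8637
    x: enter (3,4) at t=0.2485 ← occupied
  → r_4 = 0.2485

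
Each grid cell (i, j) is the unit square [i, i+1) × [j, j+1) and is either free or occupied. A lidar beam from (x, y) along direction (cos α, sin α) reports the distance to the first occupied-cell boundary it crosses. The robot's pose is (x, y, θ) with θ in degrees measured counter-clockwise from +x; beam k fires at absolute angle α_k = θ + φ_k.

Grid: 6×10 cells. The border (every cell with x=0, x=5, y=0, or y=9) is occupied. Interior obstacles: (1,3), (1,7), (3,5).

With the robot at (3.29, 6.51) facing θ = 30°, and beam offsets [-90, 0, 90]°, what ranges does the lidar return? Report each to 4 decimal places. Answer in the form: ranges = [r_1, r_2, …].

beam 1: φ=-90°, α=300°
  dir = (cos 300°, sin 300°) = (0.5000, -0.8660); from cell (3,6)
  next x-line at t=1.4200, next y-line at t=0.5889; Δt_x=2.0000, Δt_y=1.1547
    y: enter (3,5) at t=0.5889 ← occupied
  → r_1 = 0.5889
beam 2: φ=0°, α=30°
  dir = (cos 30°, sin 30°) = (0.8660, 0.5000); from cell (3,6)
  next x-line at t=0.8198, next y-line at t=0.9800; Δt_x=1.1547, Δt_y=2.0000
    x: enter (4,6) at t=0.8198
    y: enter (4,7) at t=0.9800
    x: enter (5,7) at t=1.9745 ← occupied
  → r_2 = 1.9745
beam 3: φ=90°, α=120°
  dir = (cos 120°, sin 120°) = (-0.5000, 0.8660); from cell (3,6)
  next x-line at t=0.5800, next y-line at t=0.5658; Δt_x=2.0000, Δt_y=1.1547
    y: enter (3,7) at t=0.5658
    x: enter (2,7) at t=0.5800
    y: enter (2,8) at t=1.7205
    x: enter (1,8) at t=2.5800
    y: enter (1,9) at t=2.8752 ← occupied
  → r_3 = 2.8752

ranges = [0.5889, 1.9745, 2.8752]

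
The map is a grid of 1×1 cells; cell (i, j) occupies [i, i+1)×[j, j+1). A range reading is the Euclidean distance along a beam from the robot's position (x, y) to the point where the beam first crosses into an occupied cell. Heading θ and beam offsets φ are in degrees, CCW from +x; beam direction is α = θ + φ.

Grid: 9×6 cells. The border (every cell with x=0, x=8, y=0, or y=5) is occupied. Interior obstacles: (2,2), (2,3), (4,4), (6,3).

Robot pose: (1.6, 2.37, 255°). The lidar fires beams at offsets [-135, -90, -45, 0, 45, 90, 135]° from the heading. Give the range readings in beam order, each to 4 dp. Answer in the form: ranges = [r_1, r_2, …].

ranges = [1.2000, 0.6212, 0.6928, 1.4183, 1.5819, 0.4141, 0.4619]

beam 1: φ=-135°, α=120°
  cosα=-0.5000 sinα=0.8660 | (1,2) | tMaxX 1.2000 tMaxY 0.7275 | tΔX 2.0000 tΔY 1.1547
    t=0.7275 [y] (1,3)
    t=1.2000 [x] (0,3) — stop
  → r_1 = 1.2000
beam 2: φ=-90°, α=165°
  cosα=-0.9659 sinα=0.2588 | (1,2) | tMaxX 0.6212 tMaxY 2.4341 | tΔX 1.0353 tΔY 3.8637
    t=0.6212 [x] (0,2) — stop
  → r_2 = 0.6212
beam 3: φ=-45°, α=210°
  cosα=-0.8660 sinα=-0.5000 | (1,2) | tMaxX 0.6928 tMaxY 0.7400 | tΔX 1.1547 tΔY 2.0000
    t=0.6928 [x] (0,2) — stop
  → r_3 = 0.6928
beam 4: φ=0°, α=255°
  cosα=-0.2588 sinα=-0.9659 | (1,2) | tMaxX 2.3182 tMaxY 0.3831 | tΔX 3.8637 tΔY 1.0353
    t=0.3831 [y] (1,1)
    t=1.4183 [y] (1,0) — stop
  → r_4 = 1.4183
beam 5: φ=45°, α=300°
  cosα=0.5000 sinα=-0.8660 | (1,2) | tMaxX 0.8000 tMaxY 0.4272 | tΔX 2.0000 tΔY 1.1547
    t=0.4272 [y] (1,1)
    t=0.8000 [x] (2,1)
    t=1.5819 [y] (2,0) — stop
  → r_5 = 1.5819
beam 6: φ=90°, α=345°
  cosα=0.9659 sinα=-0.2588 | (1,2) | tMaxX 0.4141 tMaxY 1.4296 | tΔX 1.0353 tΔY 3.8637
    t=0.4141 [x] (2,2) — stop
  → r_6 = 0.4141
beam 7: φ=135°, α=30°
  cosα=0.8660 sinα=0.5000 | (1,2) | tMaxX 0.4619 tMaxY 1.2600 | tΔX 1.1547 tΔY 2.0000
    t=0.4619 [x] (2,2) — stop
  → r_7 = 0.4619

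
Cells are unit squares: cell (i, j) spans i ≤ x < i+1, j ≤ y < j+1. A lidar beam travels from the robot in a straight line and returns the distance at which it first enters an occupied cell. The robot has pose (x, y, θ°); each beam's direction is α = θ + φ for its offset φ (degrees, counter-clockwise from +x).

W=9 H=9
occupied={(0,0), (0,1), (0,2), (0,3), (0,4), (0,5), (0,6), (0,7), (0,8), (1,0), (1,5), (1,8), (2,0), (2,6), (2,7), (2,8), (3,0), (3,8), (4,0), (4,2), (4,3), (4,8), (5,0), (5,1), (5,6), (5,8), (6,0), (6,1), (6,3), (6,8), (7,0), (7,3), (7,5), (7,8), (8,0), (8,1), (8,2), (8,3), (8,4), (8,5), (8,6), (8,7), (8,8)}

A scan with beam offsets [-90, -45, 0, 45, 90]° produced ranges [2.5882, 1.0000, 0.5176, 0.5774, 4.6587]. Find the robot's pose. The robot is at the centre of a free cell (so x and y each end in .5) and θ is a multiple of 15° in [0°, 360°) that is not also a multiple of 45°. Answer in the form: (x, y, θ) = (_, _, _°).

Candidates: 38 free-cell centres × 16 headings = 608 poses. Raycast each; keep the one whose scan matches to 4 dp.
  (2.5, 3.5, 150°): beam 1 = 5.1962 ≠ 2.5882 ✗
  (1.5, 1.5, 15°): beam 1 = 0.5176 ≠ 2.5882 ✗
  (2.5, 2.5, 330°): beam 1 = 1.7321 ≠ 2.5882 ✗
  (6.5, 2.5, 255°): beam 1 = 1.5529 ≠ 2.5882 ✗
  …
  (3.5, 3.5, 345°): r_1=2.5882, r_2=1.0000, r_3=0.5176, r_4=0.5774, r_5=4.6587 — all match ✓
No second candidate reproduces the full scan.

(x, y, θ) = (3.5, 3.5, 345°)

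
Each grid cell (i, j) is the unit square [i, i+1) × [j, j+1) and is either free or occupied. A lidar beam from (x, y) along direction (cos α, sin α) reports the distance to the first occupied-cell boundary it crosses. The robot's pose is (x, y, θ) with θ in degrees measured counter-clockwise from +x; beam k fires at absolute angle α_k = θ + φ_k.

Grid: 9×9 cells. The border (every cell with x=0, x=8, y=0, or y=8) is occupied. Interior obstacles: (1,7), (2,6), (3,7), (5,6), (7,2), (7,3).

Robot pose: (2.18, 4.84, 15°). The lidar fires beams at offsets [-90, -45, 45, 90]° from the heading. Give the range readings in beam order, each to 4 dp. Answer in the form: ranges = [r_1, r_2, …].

ranges = [3.9755, 5.5657, 1.3395, 2.2362]

beam 1: φ=-90°, α=285°
  cosα=0.2588 sinα=-0.9659 | (2,4) | tMaxX 3.1682 tMaxY 0.8696 | tΔX 3.8637 tΔY 1.0353
    t=0.8696 [y] (2,3)
    t=1.9049 [y] (2,2)
    t=2.9402 [y] (2,1)
    t=3.1682 [x] (3,1)
    t=3.9755 [y] (3,0) — stop
  → r_1 = 3.9755
beam 2: φ=-45°, α=330°
  cosα=0.8660 sinα=-0.5000 | (2,4) | tMaxX 0.9469 tMaxY 1.6800 | tΔX 1.1547 tΔY 2.0000
    t=0.9469 [x] (3,4)
    t=1.6800 [y] (3,3)
    t=2.1016 [x] (4,3)
    t=3.2563 [x] (5,3)
    t=3.6800 [y] (5,2)
    t=4.4110 [x] (6,2)
    t=5.5657 [x] (7,2) — stop
  → r_2 = 5.5657
beam 3: φ=45°, α=60°
  cosα=0.5000 sinα=0.8660 | (2,4) | tMaxX 1.6400 tMaxY 0.1848 | tΔX 2.0000 tΔY 1.1547
    t=0.1848 [y] (2,5)
    t=1.3395 [y] (2,6) — stop
  → r_3 = 1.3395
beam 4: φ=90°, α=105°
  cosα=-0.2588 sinα=0.9659 | (2,4) | tMaxX 0.6955 tMaxY 0.1656 | tΔX 3.8637 tΔY 1.0353
    t=0.1656 [y] (2,5)
    t=0.6955 [x] (1,5)
    t=1.2009 [y] (1,6)
    t=2.2362 [y] (1,7) — stop
  → r_4 = 2.2362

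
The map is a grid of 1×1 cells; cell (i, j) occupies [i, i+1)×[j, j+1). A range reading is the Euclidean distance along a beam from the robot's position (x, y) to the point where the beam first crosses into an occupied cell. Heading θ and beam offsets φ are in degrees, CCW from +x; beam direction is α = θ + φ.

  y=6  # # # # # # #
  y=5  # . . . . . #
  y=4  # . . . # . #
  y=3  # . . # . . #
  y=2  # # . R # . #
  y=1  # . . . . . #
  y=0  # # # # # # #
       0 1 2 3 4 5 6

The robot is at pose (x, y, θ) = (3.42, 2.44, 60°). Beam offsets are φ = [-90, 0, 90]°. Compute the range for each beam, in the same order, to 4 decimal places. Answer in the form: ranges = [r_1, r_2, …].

ranges = [0.6697, 0.6466, 2.7944]

beam 1: φ=-90°, α=330°
  cosα=0.8660 sinα=-0.5000 | (3,2) | tMaxX 0.6697 tMaxY 0.8800 | tΔX 1.1547 tΔY 2.0000
    t=0.6697 [x] (4,2) — stop
  → r_1 = 0.6697
beam 2: φ=0°, α=60°
  cosα=0.5000 sinα=0.8660 | (3,2) | tMaxX 1.1600 tMaxY 0.6466 | tΔX 2.0000 tΔY 1.1547
    t=0.6466 [y] (3,3) — stop
  → r_2 = 0.6466
beam 3: φ=90°, α=150°
  cosα=-0.8660 sinα=0.5000 | (3,2) | tMaxX 0.4850 tMaxY 1.1200 | tΔX 1.1547 tΔY 2.0000
    t=0.4850 [x] (2,2)
    t=1.1200 [y] (2,3)
    t=1.6397 [x] (1,3)
    t=2.7944 [x] (0,3) — stop
  → r_3 = 2.7944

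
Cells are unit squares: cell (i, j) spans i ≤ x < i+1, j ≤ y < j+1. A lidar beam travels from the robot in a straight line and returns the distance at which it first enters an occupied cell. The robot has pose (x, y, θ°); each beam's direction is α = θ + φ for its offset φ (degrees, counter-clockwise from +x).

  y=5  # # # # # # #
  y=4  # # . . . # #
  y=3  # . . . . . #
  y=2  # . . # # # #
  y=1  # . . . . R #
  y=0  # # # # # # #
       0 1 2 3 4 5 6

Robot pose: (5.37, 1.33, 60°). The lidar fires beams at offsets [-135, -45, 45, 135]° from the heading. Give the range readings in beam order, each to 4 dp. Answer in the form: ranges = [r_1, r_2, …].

ranges = [0.3416, 0.6522, 0.6936, 1.2750]

beam 1: φ=-135°, α=285°
  d=(0.2588,-0.9659)  start (5,1)  tX=2.4341 tY=0.3416  stride 1/|dx|=3.8637 1/|dy|=1.0353
    cross y-line → (5,0), t=0.3416 (wall)
  → r_1 = 0.3416
beam 2: φ=-45°, α=15°
  d=(0.9659,0.2588)  start (5,1)  tX=0.6522 tY=2.5887  stride 1/|dx|=1.0353 1/|dy|=3.8637
    cross x-line → (6,1), t=0.6522 (wall)
  → r_2 = 0.6522
beam 3: φ=45°, α=105°
  d=(-0.2588,0.9659)  start (5,1)  tX=1.4296 tY=0.6936  stride 1/|dx|=3.8637 1/|dy|=1.0353
    cross y-line → (5,2), t=0.6936 (wall)
  → r_3 = 0.6936
beam 4: φ=135°, α=195°
  d=(-0.9659,-0.2588)  start (5,1)  tX=0.3831 tY=1.2750  stride 1/|dx|=1.0353 1/|dy|=3.8637
    cross x-line → (4,1), t=0.3831
    cross y-line → (4,0), t=1.2750 (wall)
  → r_4 = 1.2750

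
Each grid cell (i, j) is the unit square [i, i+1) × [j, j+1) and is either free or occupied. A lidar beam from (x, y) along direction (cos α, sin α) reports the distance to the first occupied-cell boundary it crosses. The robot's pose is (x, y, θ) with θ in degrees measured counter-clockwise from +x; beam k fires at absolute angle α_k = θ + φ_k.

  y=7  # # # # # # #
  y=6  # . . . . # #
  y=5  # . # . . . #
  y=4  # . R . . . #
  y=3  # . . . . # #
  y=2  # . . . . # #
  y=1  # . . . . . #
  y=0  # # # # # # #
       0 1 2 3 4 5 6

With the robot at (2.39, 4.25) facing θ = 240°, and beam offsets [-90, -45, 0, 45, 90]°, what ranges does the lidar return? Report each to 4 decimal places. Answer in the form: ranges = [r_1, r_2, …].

ranges = [1.6050, 1.4390, 2.7800, 3.3646, 3.0138]

beam 1: φ=-90°, α=150°
  d=(-0.8660,0.5000)  start (2,4)  tX=0.4503 tY=1.5000  stride 1/|dx|=1.1547 1/|dy|=2.0000
    cross x-line → (1,4), t=0.4503
    cross y-line → (1,5), t=1.5000
    cross x-line → (0,5), t=1.6050 (wall)
  → r_1 = 1.6050
beam 2: φ=-45°, α=195°
  d=(-0.9659,-0.2588)  start (2,4)  tX=0.4038 tY=0.9659  stride 1/|dx|=1.0353 1/|dy|=3.8637
    cross x-line → (1,4), t=0.4038
    cross y-line → (1,3), t=0.9659
    cross x-line → (0,3), t=1.4390 (wall)
  → r_2 = 1.4390
beam 3: φ=0°, α=240°
  d=(-0.5000,-0.8660)  start (2,4)  tX=0.7800 tY=0.2887  stride 1/|dx|=2.0000 1/|dy|=1.1547
    cross y-line → (2,3), t=0.2887
    cross x-line → (1,3), t=0.7800
    cross y-line → (1,2), t=1.4434
    cross y-line → (1,1), t=2.5981
    cross x-line → (0,1), t=2.7800 (wall)
  → r_3 = 2.7800
beam 4: φ=45°, α=285°
  d=(0.2588,-0.9659)  start (2,4)  tX=2.3569 tY=0.2588  stride 1/|dx|=3.8637 1/|dy|=1.0353
    cross y-line → (2,3), t=0.2588
    cross y-line → (2,2), t=1.2941
    cross y-line → (2,1), t=2.3294
    cross x-line → (3,1), t=2.3569
    cross y-line → (3,0), t=3.3646 (wall)
  → r_4 = 3.3646
beam 5: φ=90°, α=330°
  d=(0.8660,-0.5000)  start (2,4)  tX=0.7044 tY=0.5000  stride 1/|dx|=1.1547 1/|dy|=2.0000
    cross y-line → (2,3), t=0.5000
    cross x-line → (3,3), t=0.7044
    cross x-line → (4,3), t=1.8591
    cross y-line → (4,2), t=2.5000
    cross x-line → (5,2), t=3.0138 (wall)
  → r_5 = 3.0138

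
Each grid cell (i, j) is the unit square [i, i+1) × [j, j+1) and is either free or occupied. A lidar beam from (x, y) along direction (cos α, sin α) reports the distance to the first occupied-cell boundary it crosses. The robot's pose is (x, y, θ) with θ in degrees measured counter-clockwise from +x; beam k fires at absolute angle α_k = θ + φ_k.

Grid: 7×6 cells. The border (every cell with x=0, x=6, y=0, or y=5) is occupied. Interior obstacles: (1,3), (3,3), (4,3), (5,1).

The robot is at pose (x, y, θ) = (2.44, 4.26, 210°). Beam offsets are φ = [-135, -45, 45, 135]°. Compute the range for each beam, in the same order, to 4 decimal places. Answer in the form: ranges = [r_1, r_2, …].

beam 1: φ=-135°, α=75°
  d=(0.2588,0.9659)  start (2,4)  tX=2.1637 tY=0.7661  stride 1/|dx|=3.8637 1/|dy|=1.0353
    cross y-line → (2,5), t=0.7661 (wall)
  → r_1 = 0.7661
beam 2: φ=-45°, α=165°
  d=(-0.9659,0.2588)  start (2,4)  tX=0.4555 tY=2.8591  stride 1/|dx|=1.0353 1/|dy|=3.8637
    cross x-line → (1,4), t=0.4555
    cross x-line → (0,4), t=1.4908 (wall)
  → r_2 = 1.4908
beam 3: φ=45°, α=255°
  d=(-0.2588,-0.9659)  start (2,4)  tX=1.7000 tY=0.2692  stride 1/|dx|=3.8637 1/|dy|=1.0353
    cross y-line → (2,3), t=0.2692
    cross y-line → (2,2), t=1.3044
    cross x-line → (1,2), t=1.7000
    cross y-line → (1,1), t=2.3397
    cross y-line → (1,0), t=3.3750 (wall)
  → r_3 = 3.3750
beam 4: φ=135°, α=345°
  d=(0.9659,-0.2588)  start (2,4)  tX=0.5798 tY=1.0046  stride 1/|dx|=1.0353 1/|dy|=3.8637
    cross x-line → (3,4), t=0.5798
    cross y-line → (3,3), t=1.0046 (wall)
  → r_4 = 1.0046

ranges = [0.7661, 1.4908, 3.3750, 1.0046]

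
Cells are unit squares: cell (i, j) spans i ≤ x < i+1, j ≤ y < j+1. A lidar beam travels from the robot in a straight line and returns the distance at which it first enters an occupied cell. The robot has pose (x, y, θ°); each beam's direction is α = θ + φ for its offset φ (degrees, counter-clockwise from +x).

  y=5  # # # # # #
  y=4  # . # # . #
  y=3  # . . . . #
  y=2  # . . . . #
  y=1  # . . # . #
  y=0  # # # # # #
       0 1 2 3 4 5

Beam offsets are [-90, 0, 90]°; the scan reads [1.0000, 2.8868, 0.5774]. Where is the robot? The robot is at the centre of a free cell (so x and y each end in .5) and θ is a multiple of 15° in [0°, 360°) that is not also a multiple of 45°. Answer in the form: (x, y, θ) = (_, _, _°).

(x, y, θ) = (1.5, 1.5, 60°)

Candidates: 13 free-cell centres × 16 headings = 208 poses. Raycast each; keep the one whose scan matches to 4 dp.
  (2.5, 2.5, 105°): beam 1 = 2.5882 ≠ 1.0000 ✗
  (2.5, 2.5, 255°): beam 1 = 1.5529 ≠ 1.0000 ✗
  (2.5, 2.5, 210°): beam 1 = 2.8868 ≠ 1.0000 ✗
  …
  (1.5, 1.5, 60°): r_1=1.0000, r_2=2.8868, r_3=0.5774 — all match ✓
Only this pose fits every beam.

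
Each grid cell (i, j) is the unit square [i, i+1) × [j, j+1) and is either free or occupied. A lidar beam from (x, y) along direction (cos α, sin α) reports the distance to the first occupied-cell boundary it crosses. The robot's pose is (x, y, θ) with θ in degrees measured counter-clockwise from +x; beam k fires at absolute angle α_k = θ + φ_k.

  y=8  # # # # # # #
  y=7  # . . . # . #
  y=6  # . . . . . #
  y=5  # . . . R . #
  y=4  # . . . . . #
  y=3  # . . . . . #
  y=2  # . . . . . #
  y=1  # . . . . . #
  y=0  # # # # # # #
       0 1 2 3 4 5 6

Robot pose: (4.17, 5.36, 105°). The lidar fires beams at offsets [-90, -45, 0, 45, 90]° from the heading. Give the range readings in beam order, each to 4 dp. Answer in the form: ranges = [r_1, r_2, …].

ranges = [1.8946, 3.0484, 2.7331, 3.6604, 3.2818]

beam 1: φ=-90°, α=15°
  d=(0.9659,0.2588)  start (4,5)  tX=0.8593 tY=2.4728  stride 1/|dx|=1.0353 1/|dy|=3.8637
    cross x-line → (5,5), t=0.8593
    cross x-line → (6,5), t=1.8946 (wall)
  → r_1 = 1.8946
beam 2: φ=-45°, α=60°
  d=(0.5000,0.8660)  start (4,5)  tX=1.6600 tY=0.7390  stride 1/|dx|=2.0000 1/|dy|=1.1547
    cross y-line → (4,6), t=0.7390
    cross x-line → (5,6), t=1.6600
    cross y-line → (5,7), t=1.8937
    cross y-line → (5,8), t=3.0484 (wall)
  → r_2 = 3.0484
beam 3: φ=0°, α=105°
  d=(-0.2588,0.9659)  start (4,5)  tX=0.6568 tY=0.6626  stride 1/|dx|=3.8637 1/|dy|=1.0353
    cross x-line → (3,5), t=0.6568
    cross y-line → (3,6), t=0.6626
    cross y-line → (3,7), t=1.6979
    cross y-line → (3,8), t=2.7331 (wall)
  → r_3 = 2.7331
beam 4: φ=45°, α=150°
  d=(-0.8660,0.5000)  start (4,5)  tX=0.1963 tY=1.2800  stride 1/|dx|=1.1547 1/|dy|=2.0000
    cross x-line → (3,5), t=0.1963
    cross y-line → (3,6), t=1.2800
    cross x-line → (2,6), t=1.3510
    cross x-line → (1,6), t=2.5057
    cross y-line → (1,7), t=3.2800
    cross x-line → (0,7), t=3.6604 (wall)
  → r_4 = 3.6604
beam 5: φ=90°, α=195°
  d=(-0.9659,-0.2588)  start (4,5)  tX=0.1760 tY=1.3909  stride 1/|dx|=1.0353 1/|dy|=3.8637
    cross x-line → (3,5), t=0.1760
    cross x-line → (2,5), t=1.2113
    cross y-line → (2,4), t=1.3909
    cross x-line → (1,4), t=2.2465
    cross x-line → (0,4), t=3.2818 (wall)
  → r_5 = 3.2818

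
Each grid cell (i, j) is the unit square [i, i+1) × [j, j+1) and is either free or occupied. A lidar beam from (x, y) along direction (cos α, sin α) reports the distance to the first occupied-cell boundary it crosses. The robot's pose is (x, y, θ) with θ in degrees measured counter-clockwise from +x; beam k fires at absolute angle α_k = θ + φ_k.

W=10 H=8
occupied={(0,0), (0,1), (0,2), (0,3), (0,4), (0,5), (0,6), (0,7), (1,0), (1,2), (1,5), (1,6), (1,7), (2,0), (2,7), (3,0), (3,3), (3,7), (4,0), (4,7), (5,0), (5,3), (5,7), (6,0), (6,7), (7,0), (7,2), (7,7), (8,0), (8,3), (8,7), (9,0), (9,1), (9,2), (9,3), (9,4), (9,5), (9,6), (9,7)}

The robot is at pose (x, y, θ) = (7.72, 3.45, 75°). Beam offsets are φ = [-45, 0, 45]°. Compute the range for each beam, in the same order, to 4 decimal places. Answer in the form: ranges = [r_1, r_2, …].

ranges = [0.3233, 3.6752, 4.0992]

beam 1: φ=-45°, α=30°
  dir = (cos 30°, sin 30°) = (0.8660, 0.5000); from cell (7,3)
  next x-line at t=0.3233, next y-line at t=1.1000; Δt_x=1.1547, Δt_y=2.0000
    x: enter (8,3) at t=0.3233 ← occupied
  → r_1 = 0.3233
beam 2: φ=0°, α=75°
  dir = (cos 75°, sin 75°) = (0.2588, 0.9659); from cell (7,3)
  next x-line at t=1.0818, next y-line at t=0.5694; Δt_x=3.8637, Δt_y=1.0353
    y: enter (7,4) at t=0.5694
    x: enter (8,4) at t=1.0818
    y: enter (8,5) at t=1.6047
    y: enter (8,6) at t=2.6400
    y: enter (8,7) at t=3.6752 ← occupied
  → r_2 = 3.6752
beam 3: φ=45°, α=120°
  dir = (cos 120°, sin 120°) = (-0.5000, 0.8660); from cell (7,3)
  next x-line at t=1.4400, next y-line at t=0.6351; Δt_x=2.0000, Δt_y=1.1547
    y: enter (7,4) at t=0.6351
    x: enter (6,4) at t=1.4400
    y: enter (6,5) at t=1.7898
    y: enter (6,6) at t=2.9445
    x: enter (5,6) at t=3.4400
    y: enter (5,7) at t=4.0992 ← occupied
  → r_3 = 4.0992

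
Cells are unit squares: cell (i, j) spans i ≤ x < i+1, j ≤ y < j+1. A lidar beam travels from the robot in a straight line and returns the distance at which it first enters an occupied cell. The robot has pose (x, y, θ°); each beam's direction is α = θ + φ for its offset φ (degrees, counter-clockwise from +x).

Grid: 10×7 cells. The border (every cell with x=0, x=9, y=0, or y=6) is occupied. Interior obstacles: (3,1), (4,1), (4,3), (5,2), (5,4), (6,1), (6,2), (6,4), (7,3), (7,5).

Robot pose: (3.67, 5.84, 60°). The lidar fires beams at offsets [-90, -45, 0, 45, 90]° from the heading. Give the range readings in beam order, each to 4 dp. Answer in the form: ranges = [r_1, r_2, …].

beam 1: φ=-90°, α=330°
  cosα=0.8660 sinα=-0.5000 | (3,5) | tMaxX 0.3811 tMaxY 1.6800 | tΔX 1.1547 tΔY 2.0000
    t=0.3811 [x] (4,5)
    t=1.5358 [x] (5,5)
    t=1.6800 [y] (5,4) — stop
  → r_1 = 1.6800
beam 2: φ=-45°, α=15°
  cosα=0.9659 sinα=0.2588 | (3,5) | tMaxX 0.3416 tMaxY 0.6182 | tΔX 1.0353 tΔY 3.8637
    t=0.3416 [x] (4,5)
    t=0.6182 [y] (4,6) — stop
  → r_2 = 0.6182
beam 3: φ=0°, α=60°
  cosα=0.5000 sinα=0.8660 | (3,5) | tMaxX 0.6600 tMaxY 0.1848 | tΔX 2.0000 tΔY 1.1547
    t=0.1848 [y] (3,6) — stop
  → r_3 = 0.1848
beam 4: φ=45°, α=105°
  cosα=-0.2588 sinα=0.9659 | (3,5) | tMaxX 2.5887 tMaxY 0.1656 | tΔX 3.8637 tΔY 1.0353
    t=0.1656 [y] (3,6) — stop
  → r_4 = 0.1656
beam 5: φ=90°, α=150°
  cosα=-0.8660 sinα=0.5000 | (3,5) | tMaxX 0.7736 tMaxY 0.3200 | tΔX 1.1547 tΔY 2.0000
    t=0.3200 [y] (3,6) — stop
  → r_5 = 0.3200

ranges = [1.6800, 0.6182, 0.1848, 0.1656, 0.3200]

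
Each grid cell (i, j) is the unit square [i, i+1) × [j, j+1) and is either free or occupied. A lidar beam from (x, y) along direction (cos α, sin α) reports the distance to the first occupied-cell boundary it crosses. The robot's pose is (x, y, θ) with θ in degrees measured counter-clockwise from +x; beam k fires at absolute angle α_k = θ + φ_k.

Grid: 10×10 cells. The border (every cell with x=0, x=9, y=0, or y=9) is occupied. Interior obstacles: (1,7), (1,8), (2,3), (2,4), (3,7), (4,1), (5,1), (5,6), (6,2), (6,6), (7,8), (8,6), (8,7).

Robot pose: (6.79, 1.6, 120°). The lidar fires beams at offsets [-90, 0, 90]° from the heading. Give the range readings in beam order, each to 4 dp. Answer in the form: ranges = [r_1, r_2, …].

beam 1: φ=-90°, α=30°
  d=(0.8660,0.5000)  start (6,1)  tX=0.2425 tY=0.8000  stride 1/|dx|=1.1547 1/|dy|=2.0000
    cross x-line → (7,1), t=0.2425
    cross y-line → (7,2), t=0.8000
    cross x-line → (8,2), t=1.3972
    cross x-line → (9,2), t=2.5519 (wall)
  → r_1 = 2.5519
beam 2: φ=0°, α=120°
  d=(-0.5000,0.8660)  start (6,1)  tX=1.5800 tY=0.4619  stride 1/|dx|=2.0000 1/|dy|=1.1547
    cross y-line → (6,2), t=0.4619 (wall)
  → r_2 = 0.4619
beam 3: φ=90°, α=210°
  d=(-0.8660,-0.5000)  start (6,1)  tX=0.9122 tY=1.2000  stride 1/|dx|=1.1547 1/|dy|=2.0000
    cross x-line → (5,1), t=0.9122 (wall)
  → r_3 = 0.9122

ranges = [2.5519, 0.4619, 0.9122]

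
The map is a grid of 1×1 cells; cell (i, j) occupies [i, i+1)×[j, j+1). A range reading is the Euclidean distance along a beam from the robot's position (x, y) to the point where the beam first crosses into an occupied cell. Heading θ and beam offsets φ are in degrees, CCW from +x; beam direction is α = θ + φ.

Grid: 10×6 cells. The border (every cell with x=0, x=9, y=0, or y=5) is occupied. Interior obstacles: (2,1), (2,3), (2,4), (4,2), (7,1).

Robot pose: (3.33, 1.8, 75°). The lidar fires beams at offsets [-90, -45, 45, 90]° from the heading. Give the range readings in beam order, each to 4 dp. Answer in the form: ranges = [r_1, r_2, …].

ranges = [3.0910, 0.7736, 1.3856, 0.3416]

beam 1: φ=-90°, α=345°
  cosα=0.9659 sinα=-0.2588 | (3,1) | tMaxX 0.6936 tMaxY 3.0910 | tΔX 1.0353 tΔY 3.8637
    t=0.6936 [x] (4,1)
    t=1.7289 [x] (5,1)
    t=2.7642 [x] (6,1)
    t=3.0910 [y] (6,0) — stop
  → r_1 = 3.0910
beam 2: φ=-45°, α=30°
  cosα=0.8660 sinα=0.5000 | (3,1) | tMaxX 0.7736 tMaxY 0.4000 | tΔX 1.1547 tΔY 2.0000
    t=0.4000 [y] (3,2)
    t=0.7736 [x] (4,2) — stop
  → r_2 = 0.7736
beam 3: φ=45°, α=120°
  cosα=-0.5000 sinα=0.8660 | (3,1) | tMaxX 0.6600 tMaxY 0.2309 | tΔX 2.0000 tΔY 1.1547
    t=0.2309 [y] (3,2)
    t=0.6600 [x] (2,2)
    t=1.3856 [y] (2,3) — stop
  → r_3 = 1.3856
beam 4: φ=90°, α=165°
  cosα=-0.9659 sinα=0.2588 | (3,1) | tMaxX 0.3416 tMaxY 0.7727 | tΔX 1.0353 tΔY 3.8637
    t=0.3416 [x] (2,1) — stop
  → r_4 = 0.3416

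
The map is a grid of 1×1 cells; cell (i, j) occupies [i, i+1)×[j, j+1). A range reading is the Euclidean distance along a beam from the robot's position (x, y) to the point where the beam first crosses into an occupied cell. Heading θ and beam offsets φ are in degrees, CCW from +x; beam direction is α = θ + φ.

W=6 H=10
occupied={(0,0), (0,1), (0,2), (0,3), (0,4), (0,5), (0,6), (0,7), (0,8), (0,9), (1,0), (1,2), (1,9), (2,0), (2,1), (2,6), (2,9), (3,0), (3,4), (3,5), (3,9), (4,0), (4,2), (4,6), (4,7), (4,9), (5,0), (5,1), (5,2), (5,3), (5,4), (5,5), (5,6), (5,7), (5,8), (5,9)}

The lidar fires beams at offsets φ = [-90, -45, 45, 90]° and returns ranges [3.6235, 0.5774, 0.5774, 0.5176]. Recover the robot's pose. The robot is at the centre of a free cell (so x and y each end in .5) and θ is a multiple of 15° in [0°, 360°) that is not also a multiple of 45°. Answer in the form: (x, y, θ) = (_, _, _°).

(x, y, θ) = (4.5, 8.5, 285°)

Enumerate (i+0.5, j+0.5, θ) over the 24 free cells and 16 admissible headings. For each, cast all 4 beams and compare to the given ranges.
  (2.5, 7.5, 195°): beam 1 = 1.5529 ≠ 3.6235 ✗
  (3.5, 2.5, 300°): beam 1 = 1.0000 ≠ 3.6235 ✗
  (3.5, 3.5, 240°): beam 1 = 2.8868 ≠ 3.6235 ✗
  …
  (4.5, 8.5, 285°): r_1=3.6235, r_2=0.5774, r_3=0.5774, r_4=0.5176 — all match ✓
Unique over the lattice → pose = (4.5, 8.5, 285°).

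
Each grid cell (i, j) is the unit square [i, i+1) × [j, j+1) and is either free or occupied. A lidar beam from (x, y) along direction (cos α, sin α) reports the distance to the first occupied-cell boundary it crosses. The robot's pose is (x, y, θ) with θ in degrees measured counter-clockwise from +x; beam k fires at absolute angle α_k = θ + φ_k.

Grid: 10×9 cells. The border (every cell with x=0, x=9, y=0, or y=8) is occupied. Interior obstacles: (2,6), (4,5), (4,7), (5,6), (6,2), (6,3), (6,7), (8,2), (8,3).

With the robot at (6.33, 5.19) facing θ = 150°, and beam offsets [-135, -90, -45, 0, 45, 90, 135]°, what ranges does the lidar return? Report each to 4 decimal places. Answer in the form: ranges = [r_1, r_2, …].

ranges = [2.7642, 3.2447, 1.2750, 1.5358, 5.5180, 4.8382, 1.2320]

beam 1: φ=-135°, α=15°
  cosα=0.9659 sinα=0.2588 | (6,5) | tMaxX 0.6936 tMaxY 3.1296 | tΔX 1.0353 tΔY 3.8637
    t=0.6936 [x] (7,5)
    t=1.7289 [x] (8,5)
    t=2.7642 [x] (9,5) — stop
  → r_1 = 2.7642
beam 2: φ=-90°, α=60°
  cosα=0.5000 sinα=0.8660 | (6,5) | tMaxX 1.3400 tMaxY 0.9353 | tΔX 2.0000 tΔY 1.1547
    t=0.9353 [y] (6,6)
    t=1.3400 [x] (7,6)
    t=2.0900 [y] (7,7)
    t=3.2447 [y] (7,8) — stop
  → r_2 = 3.2447
beam 3: φ=-45°, α=105°
  cosα=-0.2588 sinα=0.9659 | (6,5) | tMaxX 1.2750 tMaxY 0.8386 | tΔX 3.8637 tΔY 1.0353
    t=0.8386 [y] (6,6)
    t=1.2750 [x] (5,6) — stop
  → r_3 = 1.2750
beam 4: φ=0°, α=150°
  cosα=-0.8660 sinα=0.5000 | (6,5) | tMaxX 0.3811 tMaxY 1.6200 | tΔX 1.1547 tΔY 2.0000
    t=0.3811 [x] (5,5)
    t=1.5358 [x] (4,5) — stop
  → r_4 = 1.5358
beam 5: φ=45°, α=195°
  cosα=-0.9659 sinα=-0.2588 | (6,5) | tMaxX 0.3416 tMaxY 0.7341 | tΔX 1.0353 tΔY 3.8637
    t=0.3416 [x] (5,5)
    t=0.7341 [y] (5,4)
    t=1.3769 [x] (4,4)
    t=2.4122 [x] (3,4)
    t=3.4475 [x] (2,4)
    t=4.4827 [x] (1,4)
    t=4.5978 [y] (1,3)
    t=5.5180 [x] (0,3) — stop
  → r_5 = 5.5180
beam 6: φ=90°, α=240°
  cosα=-0.5000 sinα=-0.8660 | (6,5) | tMaxX 0.6600 tMaxY 0.2194 | tΔX 2.0000 tΔY 1.1547
    t=0.2194 [y] (6,4)
    t=0.6600 [x] (5,4)
    t=1.3741 [y] (5,3)
    t=2.5288 [y] (5,2)
    t=2.6600 [x] (4,2)
    t=3.6835 [y] (4,1)
    t=4.6600 [x] (3,1)
    t=4.8382 [y] (3,0) — stop
  → r_6 = 4.8382
beam 7: φ=135°, α=285°
  cosα=0.2588 sinα=-0.9659 | (6,5) | tMaxX 2.5887 tMaxY 0.1967 | tΔX 3.8637 tΔY 1.0353
    t=0.1967 [y] (6,4)
    t=1.2320 [y] (6,3) — stop
  → r_7 = 1.2320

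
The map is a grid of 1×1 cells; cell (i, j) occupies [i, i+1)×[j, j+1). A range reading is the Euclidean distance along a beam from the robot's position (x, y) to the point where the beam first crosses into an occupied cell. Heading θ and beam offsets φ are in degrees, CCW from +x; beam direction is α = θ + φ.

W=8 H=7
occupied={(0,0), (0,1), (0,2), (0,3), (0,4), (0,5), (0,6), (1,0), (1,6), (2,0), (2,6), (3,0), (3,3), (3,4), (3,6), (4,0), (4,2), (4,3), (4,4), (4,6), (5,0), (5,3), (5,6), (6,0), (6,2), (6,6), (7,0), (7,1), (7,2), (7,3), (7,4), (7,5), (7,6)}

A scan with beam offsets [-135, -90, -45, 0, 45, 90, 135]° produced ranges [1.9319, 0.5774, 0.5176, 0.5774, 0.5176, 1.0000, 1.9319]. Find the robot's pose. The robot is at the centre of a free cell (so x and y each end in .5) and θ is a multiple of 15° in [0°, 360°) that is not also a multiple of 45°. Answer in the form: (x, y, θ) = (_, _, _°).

Candidates: 23 free-cell centres × 16 headings = 368 poses. Raycast each; keep the one whose scan matches to 4 dp.
  (6.5, 1.5, 240°): beam 1 = 0.5176 ≠ 1.9319 ✗
  (5.5, 4.5, 75°): beam 1 = 0.5774 ≠ 1.9319 ✗
  (2.5, 1.5, 345°): beam 1 = 1.0000 ≠ 1.9319 ✗
  (2.5, 5.5, 30°): beam 1 = 4.6587 ≠ 1.9319 ✗
  …
  (6.5, 5.5, 60°): r_1=1.9319, r_2=0.5774, r_3=0.5176, r_4=0.5774, r_5=0.5176, r_6=1.0000, r_7=1.9319 — all match ✓
Only this pose fits every beam.

(x, y, θ) = (6.5, 5.5, 60°)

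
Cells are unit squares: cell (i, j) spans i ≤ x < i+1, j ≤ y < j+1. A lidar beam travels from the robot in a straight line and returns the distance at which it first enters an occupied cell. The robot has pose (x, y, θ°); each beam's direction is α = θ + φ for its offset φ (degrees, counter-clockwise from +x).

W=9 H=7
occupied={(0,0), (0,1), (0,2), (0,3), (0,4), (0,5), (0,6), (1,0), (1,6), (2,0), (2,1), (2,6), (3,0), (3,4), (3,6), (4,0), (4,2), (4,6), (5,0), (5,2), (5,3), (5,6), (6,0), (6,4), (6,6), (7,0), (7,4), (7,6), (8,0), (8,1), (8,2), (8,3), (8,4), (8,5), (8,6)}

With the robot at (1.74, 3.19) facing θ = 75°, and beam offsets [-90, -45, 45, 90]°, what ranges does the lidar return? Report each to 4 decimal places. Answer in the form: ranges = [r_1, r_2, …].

ranges = [2.3397, 1.6200, 1.4800, 0.7661]

beam 1: φ=-90°, α=345°
  direction (0.9659, -0.2588); cell (1,3); t to first gridline: x 0.2692, y 0.7341 (then +1.0353 / +3.8637)
    (2,3) via x @ 0.2692
    (2,2) via y @ 0.7341
    (3,2) via x @ 1.3044
    (4,2) via x @ 2.3397  # hit
  → r_1 = 2.3397
beam 2: φ=-45°, α=30°
  direction (0.8660, 0.5000); cell (1,3); t to first gridline: x 0.3002, y 1.6200 (then +1.1547 / +2.0000)
    (2,3) via x @ 0.3002
    (3,3) via x @ 1.4549
    (3,4) via y @ 1.6200  # hit
  → r_2 = 1.6200
beam 3: φ=45°, α=120°
  direction (-0.5000, 0.8660); cell (1,3); t to first gridline: x 1.4800, y 0.9353 (then +2.0000 / +1.1547)
    (1,4) via y @ 0.9353
    (0,4) via x @ 1.4800  # hit
  → r_3 = 1.4800
beam 4: φ=90°, α=165°
  direction (-0.9659, 0.2588); cell (1,3); t to first gridline: x 0.7661, y 3.1296 (then +1.0353 / +3.8637)
    (0,3) via x @ 0.7661  # hit
  → r_4 = 0.7661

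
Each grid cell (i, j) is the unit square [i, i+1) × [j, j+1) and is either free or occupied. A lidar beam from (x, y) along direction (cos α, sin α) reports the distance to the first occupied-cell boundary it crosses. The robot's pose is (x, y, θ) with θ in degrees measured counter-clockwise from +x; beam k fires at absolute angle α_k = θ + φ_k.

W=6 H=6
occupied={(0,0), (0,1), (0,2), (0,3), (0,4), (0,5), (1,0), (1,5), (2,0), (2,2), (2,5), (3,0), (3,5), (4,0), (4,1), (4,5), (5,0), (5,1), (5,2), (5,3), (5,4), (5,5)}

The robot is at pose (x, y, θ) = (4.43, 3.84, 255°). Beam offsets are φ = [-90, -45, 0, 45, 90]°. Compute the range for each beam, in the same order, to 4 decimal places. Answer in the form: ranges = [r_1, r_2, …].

ranges = [3.5510, 1.6800, 2.9402, 1.1400, 0.5901]

beam 1: φ=-90°, α=165°
  d=(-0.9659,0.2588)  start (4,3)  tX=0.4452 tY=0.6182  stride 1/|dx|=1.0353 1/|dy|=3.8637
    cross x-line → (3,3), t=0.4452
    cross y-line → (3,4), t=0.6182
    cross x-line → (2,4), t=1.4804
    cross x-line → (1,4), t=2.5157
    cross x-line → (0,4), t=3.5510 (wall)
  → r_1 = 3.5510
beam 2: φ=-45°, α=210°
  d=(-0.8660,-0.5000)  start (4,3)  tX=0.4965 tY=1.6800  stride 1/|dx|=1.1547 1/|dy|=2.0000
    cross x-line → (3,3), t=0.4965
    cross x-line → (2,3), t=1.6512
    cross y-line → (2,2), t=1.6800 (wall)
  → r_2 = 1.6800
beam 3: φ=0°, α=255°
  d=(-0.2588,-0.9659)  start (4,3)  tX=1.6614 tY=0.8696  stride 1/|dx|=3.8637 1/|dy|=1.0353
    cross y-line → (4,2), t=0.8696
    cross x-line → (3,2), t=1.6614
    cross y-line → (3,1), t=1.9049
    cross y-line → (3,0), t=2.9402 (wall)
  → r_3 = 2.9402
beam 4: φ=45°, α=300°
  d=(0.5000,-0.8660)  start (4,3)  tX=1.1400 tY=0.9699  stride 1/|dx|=2.0000 1/|dy|=1.1547
    cross y-line → (4,2), t=0.9699
    cross x-line → (5,2), t=1.1400 (wall)
  → r_4 = 1.1400
beam 5: φ=90°, α=345°
  d=(0.9659,-0.2588)  start (4,3)  tX=0.5901 tY=3.2455  stride 1/|dx|=1.0353 1/|dy|=3.8637
    cross x-line → (5,3), t=0.5901 (wall)
  → r_5 = 0.5901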